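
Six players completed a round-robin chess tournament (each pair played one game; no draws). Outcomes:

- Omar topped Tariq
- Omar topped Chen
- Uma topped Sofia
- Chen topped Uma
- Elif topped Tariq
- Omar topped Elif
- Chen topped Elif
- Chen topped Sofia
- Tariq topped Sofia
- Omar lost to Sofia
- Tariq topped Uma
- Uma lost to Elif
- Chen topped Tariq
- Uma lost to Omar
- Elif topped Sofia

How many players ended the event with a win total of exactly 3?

Win totals: Uma 1, Chen 4, Tariq 2, Elif 3, Sofia 1, Omar 4.
Exactly 3: Elif — 1 player.

1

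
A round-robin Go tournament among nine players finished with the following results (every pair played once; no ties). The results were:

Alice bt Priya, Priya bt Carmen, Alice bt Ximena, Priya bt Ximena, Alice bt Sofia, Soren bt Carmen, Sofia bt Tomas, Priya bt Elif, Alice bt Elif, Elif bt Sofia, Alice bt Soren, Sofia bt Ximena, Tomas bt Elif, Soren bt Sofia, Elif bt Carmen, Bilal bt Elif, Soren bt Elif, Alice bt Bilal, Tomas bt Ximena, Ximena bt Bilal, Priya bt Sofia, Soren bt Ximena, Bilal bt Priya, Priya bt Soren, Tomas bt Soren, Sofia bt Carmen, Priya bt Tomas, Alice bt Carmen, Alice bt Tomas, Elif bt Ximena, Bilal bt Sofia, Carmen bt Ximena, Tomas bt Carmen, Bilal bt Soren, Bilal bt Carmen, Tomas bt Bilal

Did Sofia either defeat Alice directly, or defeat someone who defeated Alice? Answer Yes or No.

Sofia did not beat Alice directly.
Sofia beat Ximena, Tomas, Carmen, but each of them lost to Alice. No two-step path.

No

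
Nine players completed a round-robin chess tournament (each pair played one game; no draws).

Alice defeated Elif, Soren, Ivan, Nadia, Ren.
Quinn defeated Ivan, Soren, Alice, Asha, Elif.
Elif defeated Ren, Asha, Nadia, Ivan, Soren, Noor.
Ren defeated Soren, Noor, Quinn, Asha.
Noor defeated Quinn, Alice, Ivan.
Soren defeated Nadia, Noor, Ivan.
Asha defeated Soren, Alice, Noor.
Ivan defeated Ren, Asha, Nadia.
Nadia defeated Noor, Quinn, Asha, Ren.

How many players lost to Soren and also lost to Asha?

Soren beat: Noor, Nadia, Ivan.
Asha beat: Noor, Soren, Alice.
Both beat: Noor — 1.

1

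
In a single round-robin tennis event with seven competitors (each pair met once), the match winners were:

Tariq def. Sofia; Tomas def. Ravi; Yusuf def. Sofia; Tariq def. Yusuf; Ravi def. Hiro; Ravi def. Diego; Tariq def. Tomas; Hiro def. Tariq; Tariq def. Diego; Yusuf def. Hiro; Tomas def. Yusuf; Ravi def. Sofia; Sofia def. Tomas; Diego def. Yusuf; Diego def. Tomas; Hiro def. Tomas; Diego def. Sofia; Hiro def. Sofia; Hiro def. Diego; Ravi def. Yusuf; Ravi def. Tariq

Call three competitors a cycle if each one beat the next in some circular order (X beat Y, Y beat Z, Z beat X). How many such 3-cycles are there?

8

Win totals: Hiro 4, Sofia 1, Diego 3, Tariq 4, Ravi 5, Tomas 2, Yusuf 2.
A competitor with w wins dominates both others in C(w,2) triples; summing gives 6 + 0 + 3 + 6 + 10 + 1 + 1 = 27 transitive triples.
Total triples C(7,3) = 35, so cyclic triples = 35 − 27 = 8.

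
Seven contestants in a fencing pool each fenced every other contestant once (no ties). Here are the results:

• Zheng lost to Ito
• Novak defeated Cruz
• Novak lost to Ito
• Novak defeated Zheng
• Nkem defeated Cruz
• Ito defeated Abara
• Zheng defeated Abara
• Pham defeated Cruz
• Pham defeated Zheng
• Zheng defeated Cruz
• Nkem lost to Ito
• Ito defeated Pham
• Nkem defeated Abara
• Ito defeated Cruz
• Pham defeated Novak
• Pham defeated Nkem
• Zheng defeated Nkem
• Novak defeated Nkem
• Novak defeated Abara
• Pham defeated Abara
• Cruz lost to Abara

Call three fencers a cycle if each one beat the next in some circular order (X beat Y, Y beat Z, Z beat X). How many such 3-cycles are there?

0

Win totals: Ito 6, Cruz 0, Novak 4, Abara 1, Nkem 2, Pham 5, Zheng 3.
A fencer with w wins dominates both others in C(w,2) triples; summing gives 15 + 0 + 6 + 0 + 1 + 10 + 3 = 35 transitive triples.
Total triples C(7,3) = 35, so cyclic triples = 35 − 35 = 0.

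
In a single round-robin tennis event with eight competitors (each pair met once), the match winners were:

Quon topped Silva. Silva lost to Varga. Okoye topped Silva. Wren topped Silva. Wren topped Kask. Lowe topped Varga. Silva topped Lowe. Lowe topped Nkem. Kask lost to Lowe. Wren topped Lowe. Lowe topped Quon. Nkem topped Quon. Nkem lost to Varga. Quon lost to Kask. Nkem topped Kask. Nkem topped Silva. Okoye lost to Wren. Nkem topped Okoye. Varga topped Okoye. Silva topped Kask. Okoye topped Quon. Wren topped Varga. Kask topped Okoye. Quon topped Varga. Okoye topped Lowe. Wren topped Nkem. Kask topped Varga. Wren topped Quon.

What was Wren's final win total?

Wren's results: beat Lowe, Nkem, Okoye, Quon, Kask, Silva, Varga; lost to no one.
That is 7 wins.

7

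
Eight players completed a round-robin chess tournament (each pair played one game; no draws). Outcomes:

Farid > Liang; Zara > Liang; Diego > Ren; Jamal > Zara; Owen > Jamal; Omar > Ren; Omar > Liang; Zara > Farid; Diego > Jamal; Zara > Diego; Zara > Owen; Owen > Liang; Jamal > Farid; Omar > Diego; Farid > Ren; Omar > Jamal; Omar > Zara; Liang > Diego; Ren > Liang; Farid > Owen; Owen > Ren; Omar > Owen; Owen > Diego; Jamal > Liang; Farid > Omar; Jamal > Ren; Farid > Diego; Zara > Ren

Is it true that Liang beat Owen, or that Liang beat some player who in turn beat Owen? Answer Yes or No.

No

Liang did not beat Owen directly.
Liang beat Diego, but each of them lost to Owen. No two-step path.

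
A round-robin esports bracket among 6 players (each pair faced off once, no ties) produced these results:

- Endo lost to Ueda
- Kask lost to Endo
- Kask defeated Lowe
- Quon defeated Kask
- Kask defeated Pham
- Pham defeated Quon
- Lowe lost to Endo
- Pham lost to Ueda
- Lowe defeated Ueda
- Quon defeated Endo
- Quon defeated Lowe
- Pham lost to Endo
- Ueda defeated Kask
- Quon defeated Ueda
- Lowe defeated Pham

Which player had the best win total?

Quon

Win totals: Pham 1, Kask 2, Quon 4, Endo 3, Lowe 2, Ueda 3.
Quon leads with 4 wins (next highest: 3).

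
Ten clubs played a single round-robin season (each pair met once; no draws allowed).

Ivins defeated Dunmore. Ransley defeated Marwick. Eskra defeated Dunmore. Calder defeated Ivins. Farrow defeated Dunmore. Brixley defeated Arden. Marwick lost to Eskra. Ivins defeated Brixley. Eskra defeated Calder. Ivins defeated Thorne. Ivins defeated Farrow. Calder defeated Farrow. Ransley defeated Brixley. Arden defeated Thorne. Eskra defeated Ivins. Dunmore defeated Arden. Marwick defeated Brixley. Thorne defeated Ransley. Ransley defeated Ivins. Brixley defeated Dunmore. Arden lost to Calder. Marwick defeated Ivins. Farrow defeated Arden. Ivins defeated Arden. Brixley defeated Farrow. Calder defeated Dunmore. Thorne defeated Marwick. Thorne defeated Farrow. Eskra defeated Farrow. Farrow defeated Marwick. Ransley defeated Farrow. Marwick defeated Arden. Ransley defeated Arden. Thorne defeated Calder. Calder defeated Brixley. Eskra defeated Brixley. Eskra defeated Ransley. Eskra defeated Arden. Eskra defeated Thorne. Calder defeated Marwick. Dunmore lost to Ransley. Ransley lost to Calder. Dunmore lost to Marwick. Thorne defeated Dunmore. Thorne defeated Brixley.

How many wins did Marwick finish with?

Marwick's results: beat Arden, Dunmore, Brixley, Ivins; lost to Calder, Thorne, Ransley, Eskra, Farrow.
That is 4 wins.

4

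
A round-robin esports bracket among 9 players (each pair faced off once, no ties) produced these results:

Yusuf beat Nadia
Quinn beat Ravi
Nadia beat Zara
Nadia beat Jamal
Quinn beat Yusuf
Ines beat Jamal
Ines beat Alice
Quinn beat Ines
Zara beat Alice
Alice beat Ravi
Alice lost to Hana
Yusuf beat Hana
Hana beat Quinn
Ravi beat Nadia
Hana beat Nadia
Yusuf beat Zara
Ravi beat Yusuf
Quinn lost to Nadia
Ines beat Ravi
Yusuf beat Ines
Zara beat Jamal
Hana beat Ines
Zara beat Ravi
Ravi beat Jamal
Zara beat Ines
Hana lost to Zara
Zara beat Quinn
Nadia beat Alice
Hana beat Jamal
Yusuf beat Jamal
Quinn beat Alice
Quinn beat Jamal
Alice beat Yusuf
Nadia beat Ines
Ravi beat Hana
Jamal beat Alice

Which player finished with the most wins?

Zara

Win totals: Alice 2, Yusuf 5, Zara 6, Ravi 4, Quinn 5, Ines 3, Jamal 1, Nadia 5, Hana 5.
Zara leads with 6 wins (next highest: 5).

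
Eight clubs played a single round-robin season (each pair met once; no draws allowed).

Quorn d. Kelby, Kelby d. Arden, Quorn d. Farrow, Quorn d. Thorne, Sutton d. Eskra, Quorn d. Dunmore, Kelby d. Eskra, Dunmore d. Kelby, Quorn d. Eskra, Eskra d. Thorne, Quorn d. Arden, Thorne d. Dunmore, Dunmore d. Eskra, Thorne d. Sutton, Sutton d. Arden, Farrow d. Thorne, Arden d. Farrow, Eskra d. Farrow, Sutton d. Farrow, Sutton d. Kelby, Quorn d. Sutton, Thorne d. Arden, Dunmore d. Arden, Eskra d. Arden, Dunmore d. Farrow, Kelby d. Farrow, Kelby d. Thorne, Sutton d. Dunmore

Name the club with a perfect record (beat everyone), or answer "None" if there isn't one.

Quorn

Quorn has 7 wins out of 7 opponents — a perfect record.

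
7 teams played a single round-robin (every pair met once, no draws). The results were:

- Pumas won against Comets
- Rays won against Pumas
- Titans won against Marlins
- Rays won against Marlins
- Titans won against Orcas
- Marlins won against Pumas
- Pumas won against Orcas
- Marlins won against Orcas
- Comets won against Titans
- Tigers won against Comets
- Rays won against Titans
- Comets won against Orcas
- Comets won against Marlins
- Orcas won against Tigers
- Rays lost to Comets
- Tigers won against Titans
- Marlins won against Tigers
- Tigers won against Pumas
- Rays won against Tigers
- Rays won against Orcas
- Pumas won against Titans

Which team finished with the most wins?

Win totals: Comets 4, Orcas 1, Pumas 3, Titans 2, Tigers 3, Marlins 3, Rays 5.
Rays leads with 5 wins (next highest: 4).

Rays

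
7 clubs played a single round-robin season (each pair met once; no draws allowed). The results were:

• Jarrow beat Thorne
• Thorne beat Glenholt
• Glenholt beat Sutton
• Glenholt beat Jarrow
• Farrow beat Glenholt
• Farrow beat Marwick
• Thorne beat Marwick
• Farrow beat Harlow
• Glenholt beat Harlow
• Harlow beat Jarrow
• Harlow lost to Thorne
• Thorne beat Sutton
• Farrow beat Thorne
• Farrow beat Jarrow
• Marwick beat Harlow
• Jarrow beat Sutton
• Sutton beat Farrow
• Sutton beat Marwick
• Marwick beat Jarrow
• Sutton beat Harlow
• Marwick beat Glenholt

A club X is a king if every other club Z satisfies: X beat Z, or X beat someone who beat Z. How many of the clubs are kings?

Sutton reaches everyone (king).
Jarrow reaches everyone (king).
Harlow cannot reach Marwick, Farrow, Glenholt in two steps.
Marwick cannot reach Farrow in two steps.
Thorne reaches everyone (king).
Farrow reaches everyone (king).
Glenholt reaches everyone (king).
Kings: Sutton, Jarrow, Thorne, Farrow, Glenholt — 5.

5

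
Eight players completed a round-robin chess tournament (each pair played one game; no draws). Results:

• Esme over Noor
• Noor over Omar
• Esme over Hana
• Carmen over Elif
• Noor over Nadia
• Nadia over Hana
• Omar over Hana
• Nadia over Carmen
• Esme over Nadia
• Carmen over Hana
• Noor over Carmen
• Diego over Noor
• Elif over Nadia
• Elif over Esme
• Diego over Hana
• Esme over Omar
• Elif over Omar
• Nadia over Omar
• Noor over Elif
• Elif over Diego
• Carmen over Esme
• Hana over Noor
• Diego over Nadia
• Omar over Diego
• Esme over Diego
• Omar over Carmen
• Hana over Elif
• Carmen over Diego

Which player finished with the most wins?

Win totals: Hana 2, Omar 3, Noor 4, Esme 5, Nadia 3, Diego 3, Elif 4, Carmen 4.
Esme leads with 5 wins (next highest: 4).

Esme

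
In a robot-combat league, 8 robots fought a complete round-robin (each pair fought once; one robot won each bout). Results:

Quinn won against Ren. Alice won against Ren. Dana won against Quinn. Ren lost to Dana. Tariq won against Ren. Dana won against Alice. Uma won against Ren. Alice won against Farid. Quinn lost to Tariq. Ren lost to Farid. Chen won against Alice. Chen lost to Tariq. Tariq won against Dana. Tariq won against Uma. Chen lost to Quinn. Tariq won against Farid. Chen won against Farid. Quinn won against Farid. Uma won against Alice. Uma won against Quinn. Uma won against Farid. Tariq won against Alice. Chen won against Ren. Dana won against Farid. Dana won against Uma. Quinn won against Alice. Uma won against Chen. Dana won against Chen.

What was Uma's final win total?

5

Uma's results: beat Chen, Ren, Alice, Farid, Quinn; lost to Tariq, Dana.
That is 5 wins.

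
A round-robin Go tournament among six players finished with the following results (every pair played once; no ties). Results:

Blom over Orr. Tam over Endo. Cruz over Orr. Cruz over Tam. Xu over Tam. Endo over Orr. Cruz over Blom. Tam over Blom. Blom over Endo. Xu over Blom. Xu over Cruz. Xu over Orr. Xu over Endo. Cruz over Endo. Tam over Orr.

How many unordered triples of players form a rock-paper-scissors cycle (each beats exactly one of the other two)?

0

Of the C(6,3) = 20 triples, the cyclic ones are: none.
That is 0.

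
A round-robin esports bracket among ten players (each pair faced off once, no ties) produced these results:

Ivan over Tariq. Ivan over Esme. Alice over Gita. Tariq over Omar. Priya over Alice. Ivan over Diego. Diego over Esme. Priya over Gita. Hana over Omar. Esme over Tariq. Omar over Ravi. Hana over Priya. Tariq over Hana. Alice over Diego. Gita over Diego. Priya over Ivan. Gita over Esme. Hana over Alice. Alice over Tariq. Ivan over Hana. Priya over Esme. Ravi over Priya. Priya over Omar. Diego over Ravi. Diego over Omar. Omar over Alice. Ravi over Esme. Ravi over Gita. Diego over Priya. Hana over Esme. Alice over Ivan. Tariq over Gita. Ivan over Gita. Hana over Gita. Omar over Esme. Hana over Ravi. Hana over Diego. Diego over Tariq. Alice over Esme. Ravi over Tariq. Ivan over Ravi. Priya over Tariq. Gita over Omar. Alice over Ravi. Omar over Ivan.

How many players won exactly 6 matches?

Win totals: Ravi 4, Hana 7, Omar 4, Diego 5, Alice 6, Priya 6, Tariq 3, Esme 1, Gita 3, Ivan 6.
Exactly 6: Alice, Priya, Ivan — 3 players.

3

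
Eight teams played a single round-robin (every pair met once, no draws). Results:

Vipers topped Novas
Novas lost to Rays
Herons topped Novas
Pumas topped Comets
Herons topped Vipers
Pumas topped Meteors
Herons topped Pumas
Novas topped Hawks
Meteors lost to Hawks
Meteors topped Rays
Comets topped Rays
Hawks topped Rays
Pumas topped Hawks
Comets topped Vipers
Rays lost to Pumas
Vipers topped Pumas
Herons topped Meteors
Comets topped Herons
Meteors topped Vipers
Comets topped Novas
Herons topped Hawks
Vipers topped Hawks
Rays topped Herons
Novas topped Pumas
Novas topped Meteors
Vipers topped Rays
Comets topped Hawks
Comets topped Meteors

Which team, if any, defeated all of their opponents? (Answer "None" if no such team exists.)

None

Highest win total is Comets with 6 (out of 7 possible).
Comets lost to Pumas, so no team went undefeated.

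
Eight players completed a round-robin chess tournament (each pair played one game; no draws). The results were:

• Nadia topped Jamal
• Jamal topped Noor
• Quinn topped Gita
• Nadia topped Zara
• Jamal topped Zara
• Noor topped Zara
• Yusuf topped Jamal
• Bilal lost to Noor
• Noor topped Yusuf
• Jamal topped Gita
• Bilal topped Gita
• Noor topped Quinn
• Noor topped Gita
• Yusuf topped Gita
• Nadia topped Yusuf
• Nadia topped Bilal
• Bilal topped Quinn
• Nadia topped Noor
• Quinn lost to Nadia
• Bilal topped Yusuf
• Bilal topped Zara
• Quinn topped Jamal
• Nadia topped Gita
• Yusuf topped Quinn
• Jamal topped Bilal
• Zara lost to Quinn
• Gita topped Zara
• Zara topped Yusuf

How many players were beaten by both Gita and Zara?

0

Gita beat: Zara.
Zara beat: Yusuf.
No one was beaten by both.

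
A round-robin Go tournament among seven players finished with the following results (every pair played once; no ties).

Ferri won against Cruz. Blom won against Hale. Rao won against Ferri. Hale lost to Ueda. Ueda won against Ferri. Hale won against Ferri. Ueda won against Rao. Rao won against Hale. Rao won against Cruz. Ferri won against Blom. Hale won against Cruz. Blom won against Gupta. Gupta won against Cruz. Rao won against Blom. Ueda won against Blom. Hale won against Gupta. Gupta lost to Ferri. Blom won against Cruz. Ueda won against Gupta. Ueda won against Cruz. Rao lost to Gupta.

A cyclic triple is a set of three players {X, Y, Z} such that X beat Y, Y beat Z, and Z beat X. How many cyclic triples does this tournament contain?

4

Win totals: Rao 4, Ferri 3, Gupta 2, Cruz 0, Ueda 6, Hale 3, Blom 3.
A player with w wins dominates both others in C(w,2) triples; summing gives 6 + 3 + 1 + 0 + 15 + 3 + 3 = 31 transitive triples.
Total triples C(7,3) = 35, so cyclic triples = 35 − 31 = 4.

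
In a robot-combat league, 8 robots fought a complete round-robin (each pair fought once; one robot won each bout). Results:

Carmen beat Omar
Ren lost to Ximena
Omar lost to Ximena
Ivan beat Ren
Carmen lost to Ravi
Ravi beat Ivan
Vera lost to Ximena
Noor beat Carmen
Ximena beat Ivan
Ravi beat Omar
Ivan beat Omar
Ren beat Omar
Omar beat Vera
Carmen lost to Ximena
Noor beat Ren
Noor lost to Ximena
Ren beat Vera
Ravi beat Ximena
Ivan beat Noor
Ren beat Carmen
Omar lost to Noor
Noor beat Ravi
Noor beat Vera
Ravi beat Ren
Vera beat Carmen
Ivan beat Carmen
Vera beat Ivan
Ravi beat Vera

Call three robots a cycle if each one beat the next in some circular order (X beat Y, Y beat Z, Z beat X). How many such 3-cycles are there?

6

Win totals: Ren 3, Carmen 1, Omar 1, Ivan 4, Noor 5, Ximena 6, Vera 2, Ravi 6.
A robot with w wins dominates both others in C(w,2) triples; summing gives 3 + 0 + 0 + 6 + 10 + 15 + 1 + 15 = 50 transitive triples.
Total triples C(8,3) = 56, so cyclic triples = 56 − 50 = 6.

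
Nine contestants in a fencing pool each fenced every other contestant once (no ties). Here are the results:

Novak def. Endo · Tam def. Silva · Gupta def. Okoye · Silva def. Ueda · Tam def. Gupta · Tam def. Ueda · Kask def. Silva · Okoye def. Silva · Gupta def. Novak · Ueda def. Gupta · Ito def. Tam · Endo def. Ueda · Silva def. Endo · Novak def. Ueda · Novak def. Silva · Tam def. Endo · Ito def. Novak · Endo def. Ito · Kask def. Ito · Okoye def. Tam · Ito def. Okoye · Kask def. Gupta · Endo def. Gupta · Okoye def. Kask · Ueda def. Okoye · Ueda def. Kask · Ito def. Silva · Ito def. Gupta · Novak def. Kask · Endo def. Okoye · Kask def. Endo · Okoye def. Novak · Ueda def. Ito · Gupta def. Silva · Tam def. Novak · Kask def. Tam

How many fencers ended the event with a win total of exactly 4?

4

Win totals: Ueda 4, Silva 2, Tam 5, Okoye 4, Gupta 3, Novak 4, Kask 5, Ito 5, Endo 4.
Exactly 4: Ueda, Okoye, Novak, Endo — 4 fencers.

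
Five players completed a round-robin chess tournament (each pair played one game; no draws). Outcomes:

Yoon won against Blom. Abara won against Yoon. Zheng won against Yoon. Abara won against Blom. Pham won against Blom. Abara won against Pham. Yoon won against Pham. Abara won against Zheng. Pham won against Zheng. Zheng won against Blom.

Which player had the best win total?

Abara

Win totals: Blom 0, Zheng 2, Yoon 2, Abara 4, Pham 2.
Abara leads with 4 wins (next highest: 2).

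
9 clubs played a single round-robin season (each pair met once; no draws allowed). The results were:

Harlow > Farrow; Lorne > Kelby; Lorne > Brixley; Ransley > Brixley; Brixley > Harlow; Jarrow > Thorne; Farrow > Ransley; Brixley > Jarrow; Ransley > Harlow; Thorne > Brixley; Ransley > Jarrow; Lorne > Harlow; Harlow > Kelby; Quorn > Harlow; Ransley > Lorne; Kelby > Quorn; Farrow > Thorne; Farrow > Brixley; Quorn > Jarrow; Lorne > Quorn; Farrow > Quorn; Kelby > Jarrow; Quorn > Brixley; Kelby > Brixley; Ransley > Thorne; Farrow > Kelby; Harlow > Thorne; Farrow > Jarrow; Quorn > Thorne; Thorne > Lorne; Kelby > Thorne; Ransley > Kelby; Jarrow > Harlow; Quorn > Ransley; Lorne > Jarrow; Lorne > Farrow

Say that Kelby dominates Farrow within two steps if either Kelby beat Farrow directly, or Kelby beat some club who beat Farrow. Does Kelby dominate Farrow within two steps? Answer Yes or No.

Kelby did not beat Farrow directly.
Kelby beat Quorn, Jarrow, Brixley, Thorne, but each of them lost to Farrow. No two-step path.

No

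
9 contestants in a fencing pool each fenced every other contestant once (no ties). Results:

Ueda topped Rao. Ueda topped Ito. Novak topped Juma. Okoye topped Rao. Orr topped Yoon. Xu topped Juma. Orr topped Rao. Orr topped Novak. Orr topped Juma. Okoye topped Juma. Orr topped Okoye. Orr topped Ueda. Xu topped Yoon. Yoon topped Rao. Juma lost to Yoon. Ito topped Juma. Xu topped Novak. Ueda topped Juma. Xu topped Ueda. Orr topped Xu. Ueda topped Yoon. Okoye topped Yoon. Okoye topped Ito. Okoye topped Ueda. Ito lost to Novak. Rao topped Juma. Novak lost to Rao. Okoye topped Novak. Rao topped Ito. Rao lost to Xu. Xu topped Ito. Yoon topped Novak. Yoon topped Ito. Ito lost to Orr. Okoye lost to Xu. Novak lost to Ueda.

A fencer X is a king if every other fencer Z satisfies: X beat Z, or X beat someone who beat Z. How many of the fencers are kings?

1

Xu cannot reach Orr in two steps.
Orr reaches everyone (king).
Ueda cannot reach Xu, Orr, Okoye in two steps.
Okoye cannot reach Xu, Orr in two steps.
Juma cannot reach Xu, Orr, Ueda, Okoye, Novak, Rao, Ito, Yoon in two steps.
Novak cannot reach Xu, Orr, Ueda, Okoye, Rao, Yoon in two steps.
Rao cannot reach Xu, Orr, Ueda, Okoye, Yoon in two steps.
Ito cannot reach Xu, Orr, Ueda, Okoye, Novak, Rao, Yoon in two steps.
Yoon cannot reach Xu, Orr, Ueda, Okoye in two steps.
Kings: Orr — 1.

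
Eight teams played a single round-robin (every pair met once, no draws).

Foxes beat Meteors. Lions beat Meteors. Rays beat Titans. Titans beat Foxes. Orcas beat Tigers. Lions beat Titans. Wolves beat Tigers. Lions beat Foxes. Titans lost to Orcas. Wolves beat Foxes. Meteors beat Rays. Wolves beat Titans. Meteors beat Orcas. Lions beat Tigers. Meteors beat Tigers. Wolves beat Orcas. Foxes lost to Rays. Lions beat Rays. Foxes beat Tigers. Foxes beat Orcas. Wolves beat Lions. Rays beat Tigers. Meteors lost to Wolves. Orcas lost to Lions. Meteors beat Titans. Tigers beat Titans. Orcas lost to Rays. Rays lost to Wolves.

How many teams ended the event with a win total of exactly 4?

Win totals: Titans 1, Orcas 2, Rays 4, Tigers 1, Meteors 4, Wolves 7, Lions 6, Foxes 3.
Exactly 4: Rays, Meteors — 2 teams.

2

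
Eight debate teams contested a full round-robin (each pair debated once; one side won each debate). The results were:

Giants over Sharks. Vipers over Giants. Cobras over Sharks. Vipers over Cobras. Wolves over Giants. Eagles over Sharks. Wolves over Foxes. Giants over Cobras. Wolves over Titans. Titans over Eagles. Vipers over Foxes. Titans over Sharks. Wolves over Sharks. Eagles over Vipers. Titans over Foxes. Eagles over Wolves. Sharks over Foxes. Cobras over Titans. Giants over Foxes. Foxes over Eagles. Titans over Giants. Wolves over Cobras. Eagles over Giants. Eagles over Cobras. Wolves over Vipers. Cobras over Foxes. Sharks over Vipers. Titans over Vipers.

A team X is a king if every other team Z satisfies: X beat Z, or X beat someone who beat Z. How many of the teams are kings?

3

Sharks cannot reach Wolves, Titans in two steps.
Eagles reaches everyone (king).
Wolves reaches everyone (king).
Titans reaches everyone (king).
Giants cannot reach Wolves in two steps.
Vipers cannot reach Wolves in two steps.
Foxes cannot reach Titans in two steps.
Cobras cannot reach Wolves in two steps.
Kings: Eagles, Wolves, Titans — 3.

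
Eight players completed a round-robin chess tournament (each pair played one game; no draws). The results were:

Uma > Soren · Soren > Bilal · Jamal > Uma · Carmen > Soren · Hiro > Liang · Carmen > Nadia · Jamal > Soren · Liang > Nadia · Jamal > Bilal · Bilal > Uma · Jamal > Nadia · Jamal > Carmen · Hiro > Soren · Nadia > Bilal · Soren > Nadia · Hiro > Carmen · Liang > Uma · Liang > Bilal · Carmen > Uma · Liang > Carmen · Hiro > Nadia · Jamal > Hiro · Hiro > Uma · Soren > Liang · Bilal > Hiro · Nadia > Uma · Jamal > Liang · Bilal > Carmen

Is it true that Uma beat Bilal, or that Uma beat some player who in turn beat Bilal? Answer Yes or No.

Yes

Uma did not beat Bilal directly.
Uma beat Soren. Of those, Soren beat Bilal.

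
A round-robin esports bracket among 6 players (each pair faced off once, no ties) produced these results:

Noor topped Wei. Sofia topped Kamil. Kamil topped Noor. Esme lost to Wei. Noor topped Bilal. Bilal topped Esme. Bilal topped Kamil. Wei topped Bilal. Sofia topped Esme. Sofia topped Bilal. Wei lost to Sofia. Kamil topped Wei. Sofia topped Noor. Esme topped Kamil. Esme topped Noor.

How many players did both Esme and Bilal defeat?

Esme beat: Noor, Kamil.
Bilal beat: Kamil, Esme.
Both beat: Kamil — 1.

1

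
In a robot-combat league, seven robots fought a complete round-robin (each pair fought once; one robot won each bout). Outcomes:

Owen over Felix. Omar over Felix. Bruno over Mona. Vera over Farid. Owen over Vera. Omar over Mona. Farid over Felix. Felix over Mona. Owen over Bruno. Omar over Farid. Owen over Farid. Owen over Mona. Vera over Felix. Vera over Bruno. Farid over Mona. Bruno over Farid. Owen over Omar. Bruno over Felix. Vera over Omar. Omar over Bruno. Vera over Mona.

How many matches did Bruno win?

3

Bruno's results: beat Farid, Mona, Felix; lost to Owen, Vera, Omar.
That is 3 wins.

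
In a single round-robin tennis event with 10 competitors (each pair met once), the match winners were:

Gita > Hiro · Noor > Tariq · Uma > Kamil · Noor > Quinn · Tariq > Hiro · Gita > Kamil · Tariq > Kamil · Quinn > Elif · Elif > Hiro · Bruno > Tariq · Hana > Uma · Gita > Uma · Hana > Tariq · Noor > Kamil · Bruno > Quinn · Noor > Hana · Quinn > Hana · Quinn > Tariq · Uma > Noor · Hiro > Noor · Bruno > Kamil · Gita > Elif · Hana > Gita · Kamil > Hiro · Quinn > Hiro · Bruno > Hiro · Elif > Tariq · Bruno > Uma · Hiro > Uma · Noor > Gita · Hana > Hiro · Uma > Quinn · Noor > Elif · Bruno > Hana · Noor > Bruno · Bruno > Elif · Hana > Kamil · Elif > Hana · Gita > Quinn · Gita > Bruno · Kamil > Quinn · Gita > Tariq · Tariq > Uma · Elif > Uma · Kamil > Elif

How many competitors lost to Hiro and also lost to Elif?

Hiro beat: Noor, Uma.
Elif beat: Tariq, Hiro, Hana, Uma.
Both beat: Uma — 1.

1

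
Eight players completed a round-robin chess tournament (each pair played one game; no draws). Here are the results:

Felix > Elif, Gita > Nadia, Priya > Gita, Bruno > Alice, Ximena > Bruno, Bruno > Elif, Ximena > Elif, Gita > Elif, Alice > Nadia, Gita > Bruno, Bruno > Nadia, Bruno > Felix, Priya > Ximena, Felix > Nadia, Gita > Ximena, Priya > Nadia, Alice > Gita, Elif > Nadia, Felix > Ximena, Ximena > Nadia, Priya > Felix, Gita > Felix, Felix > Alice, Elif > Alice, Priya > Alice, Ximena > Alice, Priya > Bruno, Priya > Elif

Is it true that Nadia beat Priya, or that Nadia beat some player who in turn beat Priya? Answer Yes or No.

No

Nadia did not beat Priya directly.
Nadia beat no one, so there is no intermediate player.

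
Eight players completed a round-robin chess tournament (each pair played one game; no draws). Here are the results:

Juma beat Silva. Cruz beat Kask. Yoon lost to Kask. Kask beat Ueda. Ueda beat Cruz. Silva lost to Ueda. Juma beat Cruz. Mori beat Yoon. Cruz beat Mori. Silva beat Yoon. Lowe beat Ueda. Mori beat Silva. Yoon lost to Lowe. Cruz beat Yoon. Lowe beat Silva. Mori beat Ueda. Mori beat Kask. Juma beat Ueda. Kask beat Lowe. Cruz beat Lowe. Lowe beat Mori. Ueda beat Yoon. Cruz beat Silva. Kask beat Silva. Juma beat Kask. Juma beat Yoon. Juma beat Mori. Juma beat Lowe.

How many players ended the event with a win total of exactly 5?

1

Win totals: Ueda 3, Kask 4, Mori 4, Juma 7, Silva 1, Cruz 5, Lowe 4, Yoon 0.
Exactly 5: Cruz — 1 player.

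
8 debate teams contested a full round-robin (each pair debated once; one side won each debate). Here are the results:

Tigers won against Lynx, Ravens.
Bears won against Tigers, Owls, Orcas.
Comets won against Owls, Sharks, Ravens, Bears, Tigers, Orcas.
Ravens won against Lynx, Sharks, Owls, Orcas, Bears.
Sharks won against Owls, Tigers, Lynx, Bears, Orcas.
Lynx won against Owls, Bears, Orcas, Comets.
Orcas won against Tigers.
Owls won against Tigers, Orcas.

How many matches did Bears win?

3

Bears' results: beat Tigers, Owls, Orcas; lost to Lynx, Ravens, Sharks, Comets.
That is 3 wins.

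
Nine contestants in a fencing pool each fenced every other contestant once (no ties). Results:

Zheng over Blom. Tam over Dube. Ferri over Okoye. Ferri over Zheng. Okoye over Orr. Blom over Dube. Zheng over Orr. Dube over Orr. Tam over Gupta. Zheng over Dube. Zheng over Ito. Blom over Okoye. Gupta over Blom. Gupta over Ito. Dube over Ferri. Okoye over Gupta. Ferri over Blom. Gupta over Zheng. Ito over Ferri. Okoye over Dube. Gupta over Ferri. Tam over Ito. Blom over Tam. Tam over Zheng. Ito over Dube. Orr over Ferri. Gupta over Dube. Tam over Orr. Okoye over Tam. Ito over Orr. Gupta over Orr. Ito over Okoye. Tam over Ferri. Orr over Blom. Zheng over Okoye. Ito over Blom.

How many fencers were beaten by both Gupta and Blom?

1

Gupta beat: Ito, Orr, Blom, Ferri, Zheng, Dube.
Blom beat: Tam, Okoye, Dube.
Both beat: Dube — 1.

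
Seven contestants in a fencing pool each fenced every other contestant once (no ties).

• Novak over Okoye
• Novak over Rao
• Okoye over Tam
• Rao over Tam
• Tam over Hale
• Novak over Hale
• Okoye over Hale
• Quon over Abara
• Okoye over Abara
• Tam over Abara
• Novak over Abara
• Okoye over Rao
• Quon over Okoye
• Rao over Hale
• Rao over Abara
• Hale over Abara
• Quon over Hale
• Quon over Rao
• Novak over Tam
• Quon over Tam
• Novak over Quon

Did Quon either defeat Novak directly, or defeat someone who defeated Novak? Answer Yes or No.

No

Quon did not beat Novak directly.
Quon beat Rao, Abara, Tam, Hale, Okoye, but each of them lost to Novak. No two-step path.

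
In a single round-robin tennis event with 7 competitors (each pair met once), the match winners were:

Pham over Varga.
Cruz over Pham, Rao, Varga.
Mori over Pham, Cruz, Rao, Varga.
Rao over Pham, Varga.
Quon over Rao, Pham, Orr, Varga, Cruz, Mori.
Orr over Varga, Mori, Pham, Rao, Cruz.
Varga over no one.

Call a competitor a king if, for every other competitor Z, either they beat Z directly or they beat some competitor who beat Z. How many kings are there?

Rao cannot reach Orr, Quon, Mori, Cruz in two steps.
Orr cannot reach Quon in two steps.
Quon reaches everyone (king).
Mori cannot reach Orr, Quon in two steps.
Cruz cannot reach Orr, Quon, Mori in two steps.
Pham cannot reach Rao, Orr, Quon, Mori, Cruz in two steps.
Varga cannot reach Rao, Orr, Quon, Mori, Cruz, Pham in two steps.
Kings: Quon — 1.

1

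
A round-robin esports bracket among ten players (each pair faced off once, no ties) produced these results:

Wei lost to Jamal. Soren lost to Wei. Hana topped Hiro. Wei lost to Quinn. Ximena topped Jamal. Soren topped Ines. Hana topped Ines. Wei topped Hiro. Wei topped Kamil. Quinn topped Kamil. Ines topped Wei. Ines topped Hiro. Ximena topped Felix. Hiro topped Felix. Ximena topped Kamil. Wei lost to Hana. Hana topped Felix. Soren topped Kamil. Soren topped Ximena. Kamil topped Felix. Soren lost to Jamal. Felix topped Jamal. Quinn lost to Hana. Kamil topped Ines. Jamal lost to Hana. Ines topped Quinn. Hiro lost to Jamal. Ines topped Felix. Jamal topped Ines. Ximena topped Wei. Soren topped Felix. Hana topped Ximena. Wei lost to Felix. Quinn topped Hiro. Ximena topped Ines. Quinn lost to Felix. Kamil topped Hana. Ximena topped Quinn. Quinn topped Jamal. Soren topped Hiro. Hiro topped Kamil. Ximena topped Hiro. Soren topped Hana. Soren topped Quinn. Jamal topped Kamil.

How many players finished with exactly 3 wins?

Win totals: Hiro 2, Soren 7, Jamal 5, Felix 3, Kamil 3, Ines 4, Ximena 7, Quinn 4, Hana 7, Wei 3.
Exactly 3: Felix, Kamil, Wei — 3 players.

3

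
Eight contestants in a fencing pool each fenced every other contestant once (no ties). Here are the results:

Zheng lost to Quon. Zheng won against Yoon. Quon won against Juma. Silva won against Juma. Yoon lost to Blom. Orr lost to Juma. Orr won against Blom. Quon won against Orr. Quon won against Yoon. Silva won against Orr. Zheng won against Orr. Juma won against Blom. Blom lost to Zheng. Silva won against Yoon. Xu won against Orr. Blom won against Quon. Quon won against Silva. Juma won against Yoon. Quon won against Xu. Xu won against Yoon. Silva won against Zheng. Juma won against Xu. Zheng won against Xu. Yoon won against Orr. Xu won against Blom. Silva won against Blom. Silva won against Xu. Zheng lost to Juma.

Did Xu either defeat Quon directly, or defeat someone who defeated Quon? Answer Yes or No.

Xu did not beat Quon directly.
Xu beat Orr, Blom, Yoon. Of those, Blom beat Quon.

Yes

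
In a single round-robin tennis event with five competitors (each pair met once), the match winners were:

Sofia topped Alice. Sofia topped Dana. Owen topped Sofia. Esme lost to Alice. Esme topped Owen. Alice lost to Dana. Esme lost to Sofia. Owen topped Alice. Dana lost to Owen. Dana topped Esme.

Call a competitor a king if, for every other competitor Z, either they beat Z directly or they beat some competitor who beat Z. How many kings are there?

Alice cannot reach Sofia, Dana in two steps.
Sofia reaches everyone (king).
Esme reaches everyone (king).
Dana cannot reach Sofia in two steps.
Owen reaches everyone (king).
Kings: Sofia, Esme, Owen — 3.

3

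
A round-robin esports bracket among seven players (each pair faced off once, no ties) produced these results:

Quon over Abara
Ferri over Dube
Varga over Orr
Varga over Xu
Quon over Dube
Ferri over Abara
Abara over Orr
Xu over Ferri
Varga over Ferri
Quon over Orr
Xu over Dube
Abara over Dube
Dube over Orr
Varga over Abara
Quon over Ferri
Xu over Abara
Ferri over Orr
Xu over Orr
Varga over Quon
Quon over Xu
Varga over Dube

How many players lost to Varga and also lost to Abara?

Varga beat: Xu, Quon, Abara, Dube, Ferri, Orr.
Abara beat: Dube, Orr.
Both beat: Dube, Orr — 2.

2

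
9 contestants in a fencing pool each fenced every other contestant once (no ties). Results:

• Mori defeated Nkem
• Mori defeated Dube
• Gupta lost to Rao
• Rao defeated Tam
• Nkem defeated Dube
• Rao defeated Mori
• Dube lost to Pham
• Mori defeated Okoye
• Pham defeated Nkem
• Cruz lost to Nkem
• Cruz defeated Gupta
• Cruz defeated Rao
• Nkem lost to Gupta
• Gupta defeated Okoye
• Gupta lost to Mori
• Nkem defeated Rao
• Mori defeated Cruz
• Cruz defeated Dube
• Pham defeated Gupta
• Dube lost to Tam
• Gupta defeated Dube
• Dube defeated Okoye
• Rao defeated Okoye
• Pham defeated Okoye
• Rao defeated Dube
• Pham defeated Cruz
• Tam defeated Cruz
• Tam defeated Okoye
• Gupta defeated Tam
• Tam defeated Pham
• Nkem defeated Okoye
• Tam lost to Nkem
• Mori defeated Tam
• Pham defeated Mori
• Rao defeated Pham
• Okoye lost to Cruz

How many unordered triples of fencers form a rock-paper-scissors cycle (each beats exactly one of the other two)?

Win totals: Dube 1, Cruz 4, Gupta 4, Tam 4, Nkem 5, Okoye 0, Rao 6, Pham 6, Mori 6.
A fencer with w wins dominates both others in C(w,2) triples; summing gives 0 + 6 + 6 + 6 + 10 + 0 + 15 + 15 + 15 = 73 transitive triples.
Total triples C(9,3) = 84, so cyclic triples = 84 − 73 = 11.

11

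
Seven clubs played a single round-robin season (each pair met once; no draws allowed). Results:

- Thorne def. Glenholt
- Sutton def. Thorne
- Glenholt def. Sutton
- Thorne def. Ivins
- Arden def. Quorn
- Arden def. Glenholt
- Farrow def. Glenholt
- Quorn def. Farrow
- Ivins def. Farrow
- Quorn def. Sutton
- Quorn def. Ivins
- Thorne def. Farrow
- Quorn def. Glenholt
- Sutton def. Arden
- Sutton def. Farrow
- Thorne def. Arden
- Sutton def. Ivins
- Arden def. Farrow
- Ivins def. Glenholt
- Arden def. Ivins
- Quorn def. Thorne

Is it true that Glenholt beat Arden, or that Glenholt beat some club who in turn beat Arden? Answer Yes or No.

Glenholt did not beat Arden directly.
Glenholt beat Sutton. Of those, Sutton beat Arden.

Yes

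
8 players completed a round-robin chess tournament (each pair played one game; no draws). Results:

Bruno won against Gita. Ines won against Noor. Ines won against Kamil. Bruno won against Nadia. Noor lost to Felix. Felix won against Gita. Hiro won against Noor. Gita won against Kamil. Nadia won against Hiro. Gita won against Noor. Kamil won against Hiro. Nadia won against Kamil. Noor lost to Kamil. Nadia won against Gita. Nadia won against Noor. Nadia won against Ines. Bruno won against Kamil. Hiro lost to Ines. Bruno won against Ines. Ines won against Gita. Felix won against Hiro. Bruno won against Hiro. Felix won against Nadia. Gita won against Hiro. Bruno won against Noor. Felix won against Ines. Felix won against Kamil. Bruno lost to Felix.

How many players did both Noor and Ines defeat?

0

Noor beat: no one.
Ines beat: Kamil, Hiro, Gita, Noor.
No one was beaten by both.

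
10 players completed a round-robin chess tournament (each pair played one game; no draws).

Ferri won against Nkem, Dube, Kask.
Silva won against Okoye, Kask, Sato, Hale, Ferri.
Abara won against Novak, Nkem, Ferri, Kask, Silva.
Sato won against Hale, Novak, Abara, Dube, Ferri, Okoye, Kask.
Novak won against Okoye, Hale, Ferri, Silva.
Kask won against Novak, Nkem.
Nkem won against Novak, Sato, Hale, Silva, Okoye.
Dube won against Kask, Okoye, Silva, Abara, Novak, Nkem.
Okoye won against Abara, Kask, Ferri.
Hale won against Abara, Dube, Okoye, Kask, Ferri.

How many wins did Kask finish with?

Kask's results: beat Nkem, Novak; lost to Ferri, Dube, Sato, Hale, Abara, Okoye, Silva.
That is 2 wins.

2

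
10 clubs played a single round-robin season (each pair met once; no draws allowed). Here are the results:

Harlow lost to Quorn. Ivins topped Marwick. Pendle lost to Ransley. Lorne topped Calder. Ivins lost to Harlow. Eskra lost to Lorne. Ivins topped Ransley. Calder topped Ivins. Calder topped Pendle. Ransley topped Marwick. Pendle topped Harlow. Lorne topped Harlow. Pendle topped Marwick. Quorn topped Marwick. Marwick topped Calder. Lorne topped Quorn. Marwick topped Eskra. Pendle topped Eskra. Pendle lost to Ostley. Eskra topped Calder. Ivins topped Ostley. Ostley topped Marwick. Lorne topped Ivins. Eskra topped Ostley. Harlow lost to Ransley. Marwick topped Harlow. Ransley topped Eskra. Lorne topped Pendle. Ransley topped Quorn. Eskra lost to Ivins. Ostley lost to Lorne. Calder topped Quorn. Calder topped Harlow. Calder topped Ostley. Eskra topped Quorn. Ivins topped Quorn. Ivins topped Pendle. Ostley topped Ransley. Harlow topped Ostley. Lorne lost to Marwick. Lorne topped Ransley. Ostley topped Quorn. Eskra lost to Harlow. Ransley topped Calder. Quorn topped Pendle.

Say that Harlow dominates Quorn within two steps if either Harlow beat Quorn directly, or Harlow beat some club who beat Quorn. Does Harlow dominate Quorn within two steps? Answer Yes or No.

Yes

Harlow did not beat Quorn directly.
Harlow beat Ivins, Eskra, Ostley. Of those, Ivins beat Quorn.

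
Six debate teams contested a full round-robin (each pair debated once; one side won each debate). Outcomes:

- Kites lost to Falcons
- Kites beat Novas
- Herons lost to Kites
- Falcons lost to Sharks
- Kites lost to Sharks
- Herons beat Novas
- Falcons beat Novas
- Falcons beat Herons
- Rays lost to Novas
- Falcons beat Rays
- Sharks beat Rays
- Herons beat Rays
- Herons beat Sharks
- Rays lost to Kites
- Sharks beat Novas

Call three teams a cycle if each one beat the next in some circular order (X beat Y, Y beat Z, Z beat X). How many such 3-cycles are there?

2

Of the C(6,3) = 20 triples, the cyclic ones are: {Sharks, Falcons, Herons}; {Sharks, Herons, Kites}.
That is 2.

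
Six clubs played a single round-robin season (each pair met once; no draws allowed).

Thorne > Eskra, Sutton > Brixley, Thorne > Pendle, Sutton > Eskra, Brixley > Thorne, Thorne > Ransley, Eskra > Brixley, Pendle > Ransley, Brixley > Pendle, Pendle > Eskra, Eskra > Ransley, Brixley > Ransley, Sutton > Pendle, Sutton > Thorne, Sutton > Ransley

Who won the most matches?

Win totals: Brixley 3, Thorne 3, Pendle 2, Eskra 2, Ransley 0, Sutton 5.
Sutton leads with 5 wins (next highest: 3).

Sutton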